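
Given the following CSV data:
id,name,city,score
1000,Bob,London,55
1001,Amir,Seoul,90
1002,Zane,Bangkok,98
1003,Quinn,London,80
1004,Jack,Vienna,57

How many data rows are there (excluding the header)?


Counting rows (excluding header):
Header: id,name,city,score
Data rows: 5

ANSWER: 5


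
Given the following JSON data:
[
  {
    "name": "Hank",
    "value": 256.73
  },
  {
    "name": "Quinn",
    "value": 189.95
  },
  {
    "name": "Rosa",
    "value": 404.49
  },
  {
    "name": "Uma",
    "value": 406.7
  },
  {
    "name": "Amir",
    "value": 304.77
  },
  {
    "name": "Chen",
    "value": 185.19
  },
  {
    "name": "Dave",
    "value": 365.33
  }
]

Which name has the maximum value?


Comparing values:
  Hank: 256.73
  Quinn: 189.95
  Rosa: 404.49
  Uma: 406.7
  Amir: 304.77
  Chen: 185.19
  Dave: 365.33
Maximum: Uma (406.7)

ANSWER: Uma


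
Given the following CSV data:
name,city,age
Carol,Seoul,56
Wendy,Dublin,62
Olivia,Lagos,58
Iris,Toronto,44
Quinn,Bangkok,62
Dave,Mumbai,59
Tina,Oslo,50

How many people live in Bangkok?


Scanning city column for 'Bangkok':
  Row 5: Quinn -> MATCH
Total matches: 1

ANSWER: 1


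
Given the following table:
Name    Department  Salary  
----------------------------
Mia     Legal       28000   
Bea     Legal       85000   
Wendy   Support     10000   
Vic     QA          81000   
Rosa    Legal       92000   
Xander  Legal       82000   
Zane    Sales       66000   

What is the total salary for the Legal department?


Legal department members:
  Mia: 28000
  Bea: 85000
  Rosa: 92000
  Xander: 82000
Total = 28000 + 85000 + 92000 + 82000 = 287000

ANSWER: 287000


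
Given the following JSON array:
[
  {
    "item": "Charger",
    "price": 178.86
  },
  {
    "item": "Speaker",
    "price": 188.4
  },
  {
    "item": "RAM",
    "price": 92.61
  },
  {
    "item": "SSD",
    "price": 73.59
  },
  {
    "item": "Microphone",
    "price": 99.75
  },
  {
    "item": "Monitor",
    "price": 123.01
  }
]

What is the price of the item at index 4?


Array index 4 -> Microphone
price = 99.75

ANSWER: 99.75


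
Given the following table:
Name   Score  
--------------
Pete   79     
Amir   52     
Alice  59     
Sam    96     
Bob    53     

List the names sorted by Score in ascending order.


Sorting by Score (ascending):
  Amir: 52
  Bob: 53
  Alice: 59
  Pete: 79
  Sam: 96


ANSWER: Amir, Bob, Alice, Pete, Sam


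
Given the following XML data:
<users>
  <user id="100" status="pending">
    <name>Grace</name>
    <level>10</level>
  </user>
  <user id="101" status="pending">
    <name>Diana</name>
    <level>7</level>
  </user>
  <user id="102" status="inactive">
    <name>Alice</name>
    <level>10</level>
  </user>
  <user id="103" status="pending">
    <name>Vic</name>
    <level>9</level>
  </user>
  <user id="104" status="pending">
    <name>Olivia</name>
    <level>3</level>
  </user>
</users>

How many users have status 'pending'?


Counting users with status='pending':
  Grace (id=100) -> MATCH
  Diana (id=101) -> MATCH
  Vic (id=103) -> MATCH
  Olivia (id=104) -> MATCH
Count: 4

ANSWER: 4


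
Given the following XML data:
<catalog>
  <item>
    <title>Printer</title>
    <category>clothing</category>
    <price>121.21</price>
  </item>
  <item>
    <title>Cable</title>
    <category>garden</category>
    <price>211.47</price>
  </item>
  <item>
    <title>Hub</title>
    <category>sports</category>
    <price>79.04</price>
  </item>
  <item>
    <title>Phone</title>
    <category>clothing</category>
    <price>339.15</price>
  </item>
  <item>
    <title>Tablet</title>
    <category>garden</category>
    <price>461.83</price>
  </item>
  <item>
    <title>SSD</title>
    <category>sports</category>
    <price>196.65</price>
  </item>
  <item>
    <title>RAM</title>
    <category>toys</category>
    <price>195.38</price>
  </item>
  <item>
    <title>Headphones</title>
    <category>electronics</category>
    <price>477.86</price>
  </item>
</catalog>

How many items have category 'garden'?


Scanning <item> elements for <category>garden</category>:
  Item 2: Cable -> MATCH
  Item 5: Tablet -> MATCH
Count: 2

ANSWER: 2


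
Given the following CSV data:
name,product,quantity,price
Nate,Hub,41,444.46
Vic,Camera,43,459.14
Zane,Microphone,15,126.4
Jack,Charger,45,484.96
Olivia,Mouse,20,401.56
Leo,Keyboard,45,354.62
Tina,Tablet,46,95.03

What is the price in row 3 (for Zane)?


Row 3: Zane
Column 'price' = 126.4

ANSWER: 126.4


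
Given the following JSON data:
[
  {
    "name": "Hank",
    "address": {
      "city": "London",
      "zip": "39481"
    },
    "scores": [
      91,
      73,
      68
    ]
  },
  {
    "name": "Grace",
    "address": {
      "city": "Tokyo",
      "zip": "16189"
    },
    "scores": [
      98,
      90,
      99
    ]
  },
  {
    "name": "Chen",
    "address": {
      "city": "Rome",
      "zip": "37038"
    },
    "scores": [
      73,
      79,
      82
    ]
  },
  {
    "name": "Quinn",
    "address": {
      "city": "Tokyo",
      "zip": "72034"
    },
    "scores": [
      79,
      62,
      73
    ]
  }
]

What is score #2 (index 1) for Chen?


Path: records[2].scores[1]
Value: 79

ANSWER: 79


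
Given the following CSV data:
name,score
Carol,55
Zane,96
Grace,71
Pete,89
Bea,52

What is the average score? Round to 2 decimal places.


Scores: 55, 96, 71, 89, 52
Sum = 363
Count = 5
Average = 363 / 5 = 72.60

ANSWER: 72.60


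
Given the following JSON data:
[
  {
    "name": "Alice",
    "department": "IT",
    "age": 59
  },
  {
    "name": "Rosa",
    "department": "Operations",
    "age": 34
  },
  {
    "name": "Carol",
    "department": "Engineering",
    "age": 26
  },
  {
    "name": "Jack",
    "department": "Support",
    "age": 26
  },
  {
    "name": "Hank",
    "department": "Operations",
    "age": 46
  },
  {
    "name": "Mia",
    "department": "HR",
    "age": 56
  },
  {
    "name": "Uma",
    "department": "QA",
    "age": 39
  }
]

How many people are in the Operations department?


Scanning records for department = Operations
  Record 1: Rosa
  Record 4: Hank
Count: 2

ANSWER: 2


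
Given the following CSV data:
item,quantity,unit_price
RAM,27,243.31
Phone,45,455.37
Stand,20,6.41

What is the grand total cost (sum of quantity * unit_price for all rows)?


Computing row totals:
  RAM: 27 * 243.31 = 6569.37
  Phone: 45 * 455.37 = 20491.65
  Stand: 20 * 6.41 = 128.2
Grand total = 6569.37 + 20491.65 + 128.2 = 27189.22

ANSWER: 27189.22


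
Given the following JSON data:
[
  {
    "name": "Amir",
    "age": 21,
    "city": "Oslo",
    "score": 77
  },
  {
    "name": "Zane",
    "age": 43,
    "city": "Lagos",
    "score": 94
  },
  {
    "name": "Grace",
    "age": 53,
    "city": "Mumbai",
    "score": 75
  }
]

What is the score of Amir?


Looking up record where name = Amir
Record index: 0
Field 'score' = 77

ANSWER: 77


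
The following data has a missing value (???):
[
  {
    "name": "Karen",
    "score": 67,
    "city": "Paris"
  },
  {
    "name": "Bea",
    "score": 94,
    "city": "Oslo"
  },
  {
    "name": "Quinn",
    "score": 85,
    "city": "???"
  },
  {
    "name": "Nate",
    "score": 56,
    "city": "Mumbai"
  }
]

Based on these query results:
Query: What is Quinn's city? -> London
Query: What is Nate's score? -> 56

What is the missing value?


The missing value is Quinn's city
From query: Quinn's city = London

ANSWER: London


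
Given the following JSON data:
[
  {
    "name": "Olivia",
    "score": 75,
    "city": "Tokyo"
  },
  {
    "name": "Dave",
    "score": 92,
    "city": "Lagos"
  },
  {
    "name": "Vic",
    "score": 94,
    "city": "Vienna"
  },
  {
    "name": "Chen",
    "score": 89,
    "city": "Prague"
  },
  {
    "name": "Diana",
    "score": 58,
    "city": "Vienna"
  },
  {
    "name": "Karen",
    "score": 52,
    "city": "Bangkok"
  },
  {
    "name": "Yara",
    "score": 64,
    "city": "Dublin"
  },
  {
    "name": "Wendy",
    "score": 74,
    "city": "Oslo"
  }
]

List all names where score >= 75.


Filtering records where score >= 75:
  Olivia (score=75) -> YES
  Dave (score=92) -> YES
  Vic (score=94) -> YES
  Chen (score=89) -> YES
  Diana (score=58) -> no
  Karen (score=52) -> no
  Yara (score=64) -> no
  Wendy (score=74) -> no


ANSWER: Olivia, Dave, Vic, Chen


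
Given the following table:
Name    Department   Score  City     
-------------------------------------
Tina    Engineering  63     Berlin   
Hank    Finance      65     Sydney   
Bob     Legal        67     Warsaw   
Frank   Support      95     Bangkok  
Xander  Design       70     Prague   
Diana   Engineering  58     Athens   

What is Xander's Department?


Row 5: Xander
Department = Design

ANSWER: Design


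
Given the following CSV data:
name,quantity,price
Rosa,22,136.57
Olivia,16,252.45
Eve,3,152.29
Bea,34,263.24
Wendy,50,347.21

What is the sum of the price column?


Values in 'price' column:
  Row 1: 136.57
  Row 2: 252.45
  Row 3: 152.29
  Row 4: 263.24
  Row 5: 347.21
Sum = 136.57 + 252.45 + 152.29 + 263.24 + 347.21 = 1151.76

ANSWER: 1151.76


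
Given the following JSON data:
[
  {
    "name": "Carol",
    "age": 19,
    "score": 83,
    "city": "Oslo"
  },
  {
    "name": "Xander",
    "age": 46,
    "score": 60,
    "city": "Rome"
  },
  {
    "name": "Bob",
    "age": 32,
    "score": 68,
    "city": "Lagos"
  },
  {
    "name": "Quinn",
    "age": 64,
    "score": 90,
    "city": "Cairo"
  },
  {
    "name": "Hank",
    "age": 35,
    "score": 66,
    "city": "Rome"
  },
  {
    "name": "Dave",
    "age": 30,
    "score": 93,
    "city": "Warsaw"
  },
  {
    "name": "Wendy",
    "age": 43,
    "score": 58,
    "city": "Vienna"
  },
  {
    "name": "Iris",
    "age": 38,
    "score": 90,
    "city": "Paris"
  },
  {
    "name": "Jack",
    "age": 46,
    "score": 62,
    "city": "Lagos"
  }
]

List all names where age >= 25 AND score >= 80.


Checking both conditions:
  Carol (age=19, score=83) -> no
  Xander (age=46, score=60) -> no
  Bob (age=32, score=68) -> no
  Quinn (age=64, score=90) -> YES
  Hank (age=35, score=66) -> no
  Dave (age=30, score=93) -> YES
  Wendy (age=43, score=58) -> no
  Iris (age=38, score=90) -> YES
  Jack (age=46, score=62) -> no


ANSWER: Quinn, Dave, Iris


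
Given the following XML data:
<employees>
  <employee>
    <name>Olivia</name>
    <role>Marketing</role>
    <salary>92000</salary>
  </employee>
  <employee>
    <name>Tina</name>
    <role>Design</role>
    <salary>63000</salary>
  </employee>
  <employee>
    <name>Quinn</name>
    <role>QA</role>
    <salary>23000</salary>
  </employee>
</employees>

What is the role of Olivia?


Searching for <employee> with <name>Olivia</name>
Found at position 1
<role>Marketing</role>

ANSWER: Marketing


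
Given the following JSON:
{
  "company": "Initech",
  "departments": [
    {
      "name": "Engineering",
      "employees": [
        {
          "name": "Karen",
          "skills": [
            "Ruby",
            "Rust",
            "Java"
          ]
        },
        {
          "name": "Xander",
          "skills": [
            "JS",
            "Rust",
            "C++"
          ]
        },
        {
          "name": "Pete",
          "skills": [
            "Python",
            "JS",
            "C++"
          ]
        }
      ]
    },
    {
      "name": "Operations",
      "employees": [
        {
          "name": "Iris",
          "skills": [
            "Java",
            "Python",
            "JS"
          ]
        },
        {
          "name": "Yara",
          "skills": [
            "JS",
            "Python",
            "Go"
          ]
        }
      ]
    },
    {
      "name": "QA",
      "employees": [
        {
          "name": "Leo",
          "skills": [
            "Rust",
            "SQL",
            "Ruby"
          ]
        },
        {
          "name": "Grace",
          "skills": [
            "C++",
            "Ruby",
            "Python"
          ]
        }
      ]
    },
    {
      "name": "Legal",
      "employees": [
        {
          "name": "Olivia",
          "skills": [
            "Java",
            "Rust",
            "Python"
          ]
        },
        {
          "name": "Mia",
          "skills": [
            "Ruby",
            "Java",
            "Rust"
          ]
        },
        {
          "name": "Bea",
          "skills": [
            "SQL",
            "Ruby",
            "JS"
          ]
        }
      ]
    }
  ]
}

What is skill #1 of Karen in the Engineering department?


Path: departments[0].employees[0].skills[0]
Value: Ruby

ANSWER: Ruby


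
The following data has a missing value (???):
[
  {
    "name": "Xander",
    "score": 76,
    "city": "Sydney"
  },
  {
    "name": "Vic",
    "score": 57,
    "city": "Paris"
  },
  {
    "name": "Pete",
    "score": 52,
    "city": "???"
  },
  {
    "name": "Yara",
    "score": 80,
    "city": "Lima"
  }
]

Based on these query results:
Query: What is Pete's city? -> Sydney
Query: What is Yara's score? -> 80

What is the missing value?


The missing value is Pete's city
From query: Pete's city = Sydney

ANSWER: Sydney


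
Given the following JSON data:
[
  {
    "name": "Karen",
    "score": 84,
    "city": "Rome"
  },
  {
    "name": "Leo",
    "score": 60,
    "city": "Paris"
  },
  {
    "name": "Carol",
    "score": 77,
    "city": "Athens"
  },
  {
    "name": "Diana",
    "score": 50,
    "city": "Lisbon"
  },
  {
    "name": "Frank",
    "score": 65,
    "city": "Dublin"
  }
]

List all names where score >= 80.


Filtering records where score >= 80:
  Karen (score=84) -> YES
  Leo (score=60) -> no
  Carol (score=77) -> no
  Diana (score=50) -> no
  Frank (score=65) -> no


ANSWER: Karen


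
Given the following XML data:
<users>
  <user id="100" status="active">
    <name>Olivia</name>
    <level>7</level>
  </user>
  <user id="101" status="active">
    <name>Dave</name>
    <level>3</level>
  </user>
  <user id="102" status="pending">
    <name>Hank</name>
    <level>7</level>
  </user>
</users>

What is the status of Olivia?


Finding user with name = Olivia
user id="100" status="active"

ANSWER: active


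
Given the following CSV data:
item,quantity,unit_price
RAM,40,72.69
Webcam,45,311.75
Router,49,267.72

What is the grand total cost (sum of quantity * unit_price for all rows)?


Computing row totals:
  RAM: 40 * 72.69 = 2907.6
  Webcam: 45 * 311.75 = 14028.75
  Router: 49 * 267.72 = 13118.28
Grand total = 2907.6 + 14028.75 + 13118.28 = 30054.63

ANSWER: 30054.63


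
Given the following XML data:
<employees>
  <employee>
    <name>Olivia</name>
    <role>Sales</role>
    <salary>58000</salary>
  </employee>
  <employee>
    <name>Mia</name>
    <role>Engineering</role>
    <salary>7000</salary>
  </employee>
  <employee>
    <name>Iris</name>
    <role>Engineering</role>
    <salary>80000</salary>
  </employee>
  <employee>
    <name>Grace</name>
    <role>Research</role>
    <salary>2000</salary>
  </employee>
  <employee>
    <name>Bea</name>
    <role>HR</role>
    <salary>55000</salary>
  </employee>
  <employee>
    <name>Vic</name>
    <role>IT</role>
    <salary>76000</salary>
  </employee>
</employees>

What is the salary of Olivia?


Searching for <employee> with <name>Olivia</name>
Found at position 1
<salary>58000</salary>

ANSWER: 58000


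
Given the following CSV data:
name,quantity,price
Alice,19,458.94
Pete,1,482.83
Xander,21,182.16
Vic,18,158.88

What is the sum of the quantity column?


Values in 'quantity' column:
  Row 1: 19
  Row 2: 1
  Row 3: 21
  Row 4: 18
Sum = 19 + 1 + 21 + 18 = 59

ANSWER: 59


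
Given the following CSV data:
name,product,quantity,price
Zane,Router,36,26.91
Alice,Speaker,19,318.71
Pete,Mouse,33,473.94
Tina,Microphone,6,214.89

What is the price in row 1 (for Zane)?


Row 1: Zane
Column 'price' = 26.91

ANSWER: 26.91


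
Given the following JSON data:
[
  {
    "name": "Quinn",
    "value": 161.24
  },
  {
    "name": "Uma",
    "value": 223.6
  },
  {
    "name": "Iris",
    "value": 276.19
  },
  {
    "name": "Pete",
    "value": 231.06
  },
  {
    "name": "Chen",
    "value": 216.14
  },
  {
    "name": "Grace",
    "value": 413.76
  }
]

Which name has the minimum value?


Comparing values:
  Quinn: 161.24
  Uma: 223.6
  Iris: 276.19
  Pete: 231.06
  Chen: 216.14
  Grace: 413.76
Minimum: Quinn (161.24)

ANSWER: Quinn


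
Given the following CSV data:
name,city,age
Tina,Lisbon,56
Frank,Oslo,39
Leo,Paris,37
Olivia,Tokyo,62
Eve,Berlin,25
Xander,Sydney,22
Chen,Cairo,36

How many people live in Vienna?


Scanning city column for 'Vienna':
Total matches: 0

ANSWER: 0


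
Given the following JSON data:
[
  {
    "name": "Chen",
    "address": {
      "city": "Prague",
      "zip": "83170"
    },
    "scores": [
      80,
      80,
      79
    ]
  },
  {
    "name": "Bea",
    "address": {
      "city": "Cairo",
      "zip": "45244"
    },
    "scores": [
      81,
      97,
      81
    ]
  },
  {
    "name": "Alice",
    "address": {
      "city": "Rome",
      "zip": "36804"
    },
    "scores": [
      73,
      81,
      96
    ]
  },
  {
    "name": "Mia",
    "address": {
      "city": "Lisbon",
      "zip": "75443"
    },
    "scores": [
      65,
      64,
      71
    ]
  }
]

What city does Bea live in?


Path: records[1].address.city
Value: Cairo

ANSWER: Cairo


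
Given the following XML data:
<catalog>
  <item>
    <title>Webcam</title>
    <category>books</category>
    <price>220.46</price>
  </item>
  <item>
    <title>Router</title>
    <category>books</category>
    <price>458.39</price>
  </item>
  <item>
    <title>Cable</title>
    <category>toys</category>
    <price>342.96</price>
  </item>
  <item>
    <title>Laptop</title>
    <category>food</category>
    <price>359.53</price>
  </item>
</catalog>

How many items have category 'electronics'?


Scanning <item> elements for <category>electronics</category>:
Count: 0

ANSWER: 0


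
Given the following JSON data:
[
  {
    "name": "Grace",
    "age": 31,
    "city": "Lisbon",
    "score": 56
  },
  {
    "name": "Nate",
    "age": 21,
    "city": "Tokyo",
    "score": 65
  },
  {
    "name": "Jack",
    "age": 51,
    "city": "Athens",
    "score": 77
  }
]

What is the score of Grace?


Looking up record where name = Grace
Record index: 0
Field 'score' = 56

ANSWER: 56


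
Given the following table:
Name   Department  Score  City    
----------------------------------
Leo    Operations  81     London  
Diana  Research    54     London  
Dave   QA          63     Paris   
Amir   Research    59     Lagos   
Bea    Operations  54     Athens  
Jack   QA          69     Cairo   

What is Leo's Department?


Row 1: Leo
Department = Operations

ANSWER: Operations


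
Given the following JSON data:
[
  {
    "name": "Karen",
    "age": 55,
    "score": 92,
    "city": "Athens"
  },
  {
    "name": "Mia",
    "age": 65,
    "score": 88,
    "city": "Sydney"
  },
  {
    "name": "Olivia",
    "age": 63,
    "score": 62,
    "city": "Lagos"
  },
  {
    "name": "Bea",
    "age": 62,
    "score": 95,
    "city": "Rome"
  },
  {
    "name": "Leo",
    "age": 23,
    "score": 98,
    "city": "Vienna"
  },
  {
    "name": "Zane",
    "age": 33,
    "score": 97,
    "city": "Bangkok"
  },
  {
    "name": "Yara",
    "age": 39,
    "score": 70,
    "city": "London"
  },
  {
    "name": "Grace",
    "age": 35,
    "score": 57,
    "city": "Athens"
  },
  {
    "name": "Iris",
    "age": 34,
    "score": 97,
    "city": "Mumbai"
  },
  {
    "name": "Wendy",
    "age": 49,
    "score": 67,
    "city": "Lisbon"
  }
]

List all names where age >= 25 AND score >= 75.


Checking both conditions:
  Karen (age=55, score=92) -> YES
  Mia (age=65, score=88) -> YES
  Olivia (age=63, score=62) -> no
  Bea (age=62, score=95) -> YES
  Leo (age=23, score=98) -> no
  Zane (age=33, score=97) -> YES
  Yara (age=39, score=70) -> no
  Grace (age=35, score=57) -> no
  Iris (age=34, score=97) -> YES
  Wendy (age=49, score=67) -> no


ANSWER: Karen, Mia, Bea, Zane, Iris


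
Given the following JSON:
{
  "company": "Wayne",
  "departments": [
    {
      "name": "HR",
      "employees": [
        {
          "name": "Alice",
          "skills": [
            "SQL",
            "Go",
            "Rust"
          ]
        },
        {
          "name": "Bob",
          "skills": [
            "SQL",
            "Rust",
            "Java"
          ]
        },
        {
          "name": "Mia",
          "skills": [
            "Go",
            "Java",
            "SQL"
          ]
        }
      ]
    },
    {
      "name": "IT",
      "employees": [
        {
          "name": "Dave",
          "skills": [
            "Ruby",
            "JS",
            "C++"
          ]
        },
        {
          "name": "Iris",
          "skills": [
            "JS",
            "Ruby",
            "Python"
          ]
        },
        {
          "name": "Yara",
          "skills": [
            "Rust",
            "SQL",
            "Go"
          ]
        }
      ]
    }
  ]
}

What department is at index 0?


Path: departments[0].name
Value: HR

ANSWER: HR


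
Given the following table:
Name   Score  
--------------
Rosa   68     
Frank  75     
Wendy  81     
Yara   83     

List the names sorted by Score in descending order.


Sorting by Score (descending):
  Yara: 83
  Wendy: 81
  Frank: 75
  Rosa: 68


ANSWER: Yara, Wendy, Frank, Rosa


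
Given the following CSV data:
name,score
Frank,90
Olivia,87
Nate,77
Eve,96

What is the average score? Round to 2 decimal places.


Scores: 90, 87, 77, 96
Sum = 350
Count = 4
Average = 350 / 4 = 87.50

ANSWER: 87.50


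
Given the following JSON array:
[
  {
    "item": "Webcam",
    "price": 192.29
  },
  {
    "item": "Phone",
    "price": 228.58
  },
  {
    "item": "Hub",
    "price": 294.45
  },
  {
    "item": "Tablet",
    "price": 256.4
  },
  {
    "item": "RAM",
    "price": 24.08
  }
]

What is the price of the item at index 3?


Array index 3 -> Tablet
price = 256.4

ANSWER: 256.4


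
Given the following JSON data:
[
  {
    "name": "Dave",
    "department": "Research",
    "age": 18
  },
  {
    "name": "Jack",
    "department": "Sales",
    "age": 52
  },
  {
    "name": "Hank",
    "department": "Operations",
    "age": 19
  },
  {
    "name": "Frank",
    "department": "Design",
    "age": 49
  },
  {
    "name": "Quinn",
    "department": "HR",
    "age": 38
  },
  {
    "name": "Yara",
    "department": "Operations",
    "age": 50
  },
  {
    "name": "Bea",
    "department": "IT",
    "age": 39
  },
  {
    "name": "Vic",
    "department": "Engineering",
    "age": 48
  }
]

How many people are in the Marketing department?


Scanning records for department = Marketing
  No matches found
Count: 0

ANSWER: 0


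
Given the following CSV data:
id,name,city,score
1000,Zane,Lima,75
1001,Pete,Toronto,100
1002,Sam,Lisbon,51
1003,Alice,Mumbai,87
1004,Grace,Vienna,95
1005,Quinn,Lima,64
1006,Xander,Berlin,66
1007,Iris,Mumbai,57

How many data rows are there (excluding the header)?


Counting rows (excluding header):
Header: id,name,city,score
Data rows: 8

ANSWER: 8


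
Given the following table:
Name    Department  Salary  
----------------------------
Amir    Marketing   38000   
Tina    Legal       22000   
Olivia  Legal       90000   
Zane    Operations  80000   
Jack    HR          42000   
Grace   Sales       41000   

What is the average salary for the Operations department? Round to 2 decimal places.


Operations department members:
  Zane: 80000
Sum = 80000
Count = 1
Average = 80000 / 1 = 80000.00

ANSWER: 80000.00


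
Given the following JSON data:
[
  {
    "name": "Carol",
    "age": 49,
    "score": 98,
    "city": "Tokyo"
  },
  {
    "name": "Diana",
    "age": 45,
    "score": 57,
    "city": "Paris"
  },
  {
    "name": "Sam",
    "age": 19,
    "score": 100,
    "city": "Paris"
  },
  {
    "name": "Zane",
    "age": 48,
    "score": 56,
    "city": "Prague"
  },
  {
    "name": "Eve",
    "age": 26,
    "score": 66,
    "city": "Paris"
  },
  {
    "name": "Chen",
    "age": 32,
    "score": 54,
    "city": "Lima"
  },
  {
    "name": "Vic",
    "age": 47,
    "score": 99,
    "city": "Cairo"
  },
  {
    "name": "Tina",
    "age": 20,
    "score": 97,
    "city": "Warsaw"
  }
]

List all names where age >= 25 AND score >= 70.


Checking both conditions:
  Carol (age=49, score=98) -> YES
  Diana (age=45, score=57) -> no
  Sam (age=19, score=100) -> no
  Zane (age=48, score=56) -> no
  Eve (age=26, score=66) -> no
  Chen (age=32, score=54) -> no
  Vic (age=47, score=99) -> YES
  Tina (age=20, score=97) -> no


ANSWER: Carol, Vic


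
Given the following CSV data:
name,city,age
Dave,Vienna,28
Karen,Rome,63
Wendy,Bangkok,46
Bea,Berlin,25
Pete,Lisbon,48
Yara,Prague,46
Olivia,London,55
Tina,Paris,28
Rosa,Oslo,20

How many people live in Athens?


Scanning city column for 'Athens':
Total matches: 0

ANSWER: 0


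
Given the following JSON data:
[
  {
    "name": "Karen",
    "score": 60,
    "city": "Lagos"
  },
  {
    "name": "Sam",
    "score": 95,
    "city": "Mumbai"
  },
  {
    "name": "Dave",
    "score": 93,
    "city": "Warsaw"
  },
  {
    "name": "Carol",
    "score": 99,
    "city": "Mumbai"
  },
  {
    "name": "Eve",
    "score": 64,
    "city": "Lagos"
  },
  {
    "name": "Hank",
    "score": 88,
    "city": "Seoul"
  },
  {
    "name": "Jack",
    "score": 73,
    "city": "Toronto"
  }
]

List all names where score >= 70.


Filtering records where score >= 70:
  Karen (score=60) -> no
  Sam (score=95) -> YES
  Dave (score=93) -> YES
  Carol (score=99) -> YES
  Eve (score=64) -> no
  Hank (score=88) -> YES
  Jack (score=73) -> YES


ANSWER: Sam, Dave, Carol, Hank, Jack


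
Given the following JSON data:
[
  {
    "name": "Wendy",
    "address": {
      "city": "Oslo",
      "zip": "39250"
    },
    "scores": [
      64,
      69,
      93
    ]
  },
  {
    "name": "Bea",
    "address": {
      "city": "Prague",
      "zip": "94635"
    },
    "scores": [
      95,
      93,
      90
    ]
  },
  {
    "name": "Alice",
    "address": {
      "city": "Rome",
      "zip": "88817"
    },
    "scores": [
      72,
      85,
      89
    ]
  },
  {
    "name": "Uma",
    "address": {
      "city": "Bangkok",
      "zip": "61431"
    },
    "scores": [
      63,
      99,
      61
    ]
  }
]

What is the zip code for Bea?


Path: records[1].address.zip
Value: 94635

ANSWER: 94635


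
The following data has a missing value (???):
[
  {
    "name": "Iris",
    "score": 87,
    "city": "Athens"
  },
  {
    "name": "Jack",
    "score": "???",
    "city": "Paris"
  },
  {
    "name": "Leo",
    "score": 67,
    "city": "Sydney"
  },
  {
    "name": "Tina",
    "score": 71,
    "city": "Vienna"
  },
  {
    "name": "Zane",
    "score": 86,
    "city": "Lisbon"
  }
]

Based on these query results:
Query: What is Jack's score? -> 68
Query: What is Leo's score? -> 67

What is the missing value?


The missing value is Jack's score
From query: Jack's score = 68

ANSWER: 68


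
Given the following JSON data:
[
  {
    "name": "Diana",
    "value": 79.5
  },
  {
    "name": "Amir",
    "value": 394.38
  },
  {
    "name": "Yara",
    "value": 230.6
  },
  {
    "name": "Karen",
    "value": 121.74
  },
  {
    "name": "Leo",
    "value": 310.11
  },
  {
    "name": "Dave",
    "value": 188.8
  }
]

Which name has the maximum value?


Comparing values:
  Diana: 79.5
  Amir: 394.38
  Yara: 230.6
  Karen: 121.74
  Leo: 310.11
  Dave: 188.8
Maximum: Amir (394.38)

ANSWER: Amir


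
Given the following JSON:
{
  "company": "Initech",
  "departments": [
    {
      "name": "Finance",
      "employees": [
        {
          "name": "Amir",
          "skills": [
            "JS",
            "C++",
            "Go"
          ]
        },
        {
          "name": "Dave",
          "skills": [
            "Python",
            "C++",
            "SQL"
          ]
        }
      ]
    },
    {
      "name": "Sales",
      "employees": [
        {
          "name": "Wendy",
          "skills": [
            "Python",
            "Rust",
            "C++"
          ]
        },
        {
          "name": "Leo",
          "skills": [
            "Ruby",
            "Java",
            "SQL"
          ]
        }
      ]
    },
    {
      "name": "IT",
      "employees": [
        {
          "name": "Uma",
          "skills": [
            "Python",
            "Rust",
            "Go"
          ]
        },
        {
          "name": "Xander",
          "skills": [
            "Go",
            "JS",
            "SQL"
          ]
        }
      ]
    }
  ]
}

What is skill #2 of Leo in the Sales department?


Path: departments[1].employees[1].skills[1]
Value: Java

ANSWER: Java


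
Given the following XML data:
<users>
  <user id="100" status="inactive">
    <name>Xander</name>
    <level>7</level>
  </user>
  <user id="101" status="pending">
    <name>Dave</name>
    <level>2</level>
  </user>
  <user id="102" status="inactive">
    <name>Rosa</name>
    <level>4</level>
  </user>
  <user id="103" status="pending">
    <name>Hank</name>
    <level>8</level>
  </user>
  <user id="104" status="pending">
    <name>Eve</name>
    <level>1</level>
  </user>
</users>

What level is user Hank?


Finding user: Hank
<level>8</level>

ANSWER: 8


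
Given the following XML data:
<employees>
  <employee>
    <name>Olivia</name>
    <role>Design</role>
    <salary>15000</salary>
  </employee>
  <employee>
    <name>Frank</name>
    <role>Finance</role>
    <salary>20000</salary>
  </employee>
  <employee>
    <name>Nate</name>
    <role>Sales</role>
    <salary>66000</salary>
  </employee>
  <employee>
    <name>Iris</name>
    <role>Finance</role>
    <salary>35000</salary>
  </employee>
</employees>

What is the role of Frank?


Searching for <employee> with <name>Frank</name>
Found at position 2
<role>Finance</role>

ANSWER: Finance


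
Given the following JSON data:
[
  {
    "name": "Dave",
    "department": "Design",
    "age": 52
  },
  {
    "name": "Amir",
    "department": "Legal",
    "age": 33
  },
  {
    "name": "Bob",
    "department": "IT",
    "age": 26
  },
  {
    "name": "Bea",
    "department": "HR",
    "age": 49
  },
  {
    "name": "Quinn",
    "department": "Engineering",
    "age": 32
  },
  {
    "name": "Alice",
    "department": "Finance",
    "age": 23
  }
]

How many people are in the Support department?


Scanning records for department = Support
  No matches found
Count: 0

ANSWER: 0


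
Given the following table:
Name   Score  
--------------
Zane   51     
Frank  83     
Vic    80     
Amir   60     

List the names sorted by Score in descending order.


Sorting by Score (descending):
  Frank: 83
  Vic: 80
  Amir: 60
  Zane: 51


ANSWER: Frank, Vic, Amir, Zane


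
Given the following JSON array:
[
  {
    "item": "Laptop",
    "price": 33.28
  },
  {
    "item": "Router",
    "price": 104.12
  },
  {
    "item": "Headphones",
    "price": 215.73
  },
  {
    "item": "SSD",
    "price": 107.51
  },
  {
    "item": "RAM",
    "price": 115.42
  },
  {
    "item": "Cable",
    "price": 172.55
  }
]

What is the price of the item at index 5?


Array index 5 -> Cable
price = 172.55

ANSWER: 172.55


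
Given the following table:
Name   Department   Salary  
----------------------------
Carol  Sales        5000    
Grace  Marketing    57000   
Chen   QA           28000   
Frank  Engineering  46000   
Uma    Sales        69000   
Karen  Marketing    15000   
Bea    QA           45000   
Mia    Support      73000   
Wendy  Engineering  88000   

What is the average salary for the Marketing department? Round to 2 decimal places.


Marketing department members:
  Grace: 57000
  Karen: 15000
Sum = 72000
Count = 2
Average = 72000 / 2 = 36000.00

ANSWER: 36000.00


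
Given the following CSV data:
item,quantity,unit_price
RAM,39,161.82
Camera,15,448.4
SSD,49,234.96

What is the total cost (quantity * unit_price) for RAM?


Row: RAM
quantity = 39
unit_price = 161.82
total = 39 * 161.82 = 6310.98

ANSWER: 6310.98


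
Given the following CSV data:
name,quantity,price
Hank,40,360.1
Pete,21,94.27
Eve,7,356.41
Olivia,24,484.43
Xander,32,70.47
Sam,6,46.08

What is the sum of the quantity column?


Values in 'quantity' column:
  Row 1: 40
  Row 2: 21
  Row 3: 7
  Row 4: 24
  Row 5: 32
  Row 6: 6
Sum = 40 + 21 + 7 + 24 + 32 + 6 = 130

ANSWER: 130


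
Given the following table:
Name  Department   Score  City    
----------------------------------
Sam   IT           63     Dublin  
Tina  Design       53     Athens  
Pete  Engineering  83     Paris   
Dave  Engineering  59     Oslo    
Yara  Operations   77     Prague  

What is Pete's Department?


Row 3: Pete
Department = Engineering

ANSWER: Engineering


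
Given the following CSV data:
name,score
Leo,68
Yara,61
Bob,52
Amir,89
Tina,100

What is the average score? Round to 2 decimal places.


Scores: 68, 61, 52, 89, 100
Sum = 370
Count = 5
Average = 370 / 5 = 74.00

ANSWER: 74.00


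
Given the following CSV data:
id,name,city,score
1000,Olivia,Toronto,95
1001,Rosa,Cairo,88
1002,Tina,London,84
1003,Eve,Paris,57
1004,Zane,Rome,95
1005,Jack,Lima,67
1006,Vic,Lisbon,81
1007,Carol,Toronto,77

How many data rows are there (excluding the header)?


Counting rows (excluding header):
Header: id,name,city,score
Data rows: 8

ANSWER: 8


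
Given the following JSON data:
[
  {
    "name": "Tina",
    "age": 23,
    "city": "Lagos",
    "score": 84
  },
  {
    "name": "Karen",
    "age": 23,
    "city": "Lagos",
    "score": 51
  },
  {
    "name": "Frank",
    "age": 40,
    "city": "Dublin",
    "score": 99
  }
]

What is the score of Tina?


Looking up record where name = Tina
Record index: 0
Field 'score' = 84

ANSWER: 84


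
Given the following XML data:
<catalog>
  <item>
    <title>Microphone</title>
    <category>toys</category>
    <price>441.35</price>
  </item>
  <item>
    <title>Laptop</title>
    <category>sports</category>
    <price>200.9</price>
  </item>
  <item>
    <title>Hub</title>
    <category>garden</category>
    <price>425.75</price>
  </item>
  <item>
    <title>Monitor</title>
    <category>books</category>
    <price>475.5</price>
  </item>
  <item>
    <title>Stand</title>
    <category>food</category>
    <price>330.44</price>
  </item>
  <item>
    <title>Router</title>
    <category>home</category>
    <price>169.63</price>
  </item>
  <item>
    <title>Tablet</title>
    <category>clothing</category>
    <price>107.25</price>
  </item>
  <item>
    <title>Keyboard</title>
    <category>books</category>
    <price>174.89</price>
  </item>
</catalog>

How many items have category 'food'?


Scanning <item> elements for <category>food</category>:
  Item 5: Stand -> MATCH
Count: 1

ANSWER: 1


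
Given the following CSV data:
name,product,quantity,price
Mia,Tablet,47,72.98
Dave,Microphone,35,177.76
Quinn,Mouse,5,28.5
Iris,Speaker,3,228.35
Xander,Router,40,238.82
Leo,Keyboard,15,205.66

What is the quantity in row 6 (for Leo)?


Row 6: Leo
Column 'quantity' = 15

ANSWER: 15


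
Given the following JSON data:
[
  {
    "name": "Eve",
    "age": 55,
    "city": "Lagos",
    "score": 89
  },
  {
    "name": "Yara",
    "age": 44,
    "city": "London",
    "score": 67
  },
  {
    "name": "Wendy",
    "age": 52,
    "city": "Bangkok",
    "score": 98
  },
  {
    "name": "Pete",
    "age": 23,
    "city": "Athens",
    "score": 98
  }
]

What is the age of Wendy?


Looking up record where name = Wendy
Record index: 2
Field 'age' = 52

ANSWER: 52


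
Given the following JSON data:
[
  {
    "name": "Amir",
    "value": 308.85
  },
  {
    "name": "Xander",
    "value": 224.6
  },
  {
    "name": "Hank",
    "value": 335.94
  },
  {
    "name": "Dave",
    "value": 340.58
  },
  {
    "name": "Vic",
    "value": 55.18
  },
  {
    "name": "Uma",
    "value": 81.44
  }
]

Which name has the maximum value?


Comparing values:
  Amir: 308.85
  Xander: 224.6
  Hank: 335.94
  Dave: 340.58
  Vic: 55.18
  Uma: 81.44
Maximum: Dave (340.58)

ANSWER: Dave


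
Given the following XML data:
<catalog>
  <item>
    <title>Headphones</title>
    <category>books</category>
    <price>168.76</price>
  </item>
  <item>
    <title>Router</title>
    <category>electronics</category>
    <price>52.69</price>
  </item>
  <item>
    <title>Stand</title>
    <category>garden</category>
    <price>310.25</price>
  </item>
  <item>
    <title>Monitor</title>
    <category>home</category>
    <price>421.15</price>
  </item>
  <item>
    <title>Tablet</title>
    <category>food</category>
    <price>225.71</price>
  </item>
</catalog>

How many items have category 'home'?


Scanning <item> elements for <category>home</category>:
  Item 4: Monitor -> MATCH
Count: 1

ANSWER: 1


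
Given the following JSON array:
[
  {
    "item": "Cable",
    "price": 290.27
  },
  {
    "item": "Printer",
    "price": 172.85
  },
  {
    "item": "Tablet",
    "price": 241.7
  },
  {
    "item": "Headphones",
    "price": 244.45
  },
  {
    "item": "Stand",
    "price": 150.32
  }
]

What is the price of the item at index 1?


Array index 1 -> Printer
price = 172.85

ANSWER: 172.85


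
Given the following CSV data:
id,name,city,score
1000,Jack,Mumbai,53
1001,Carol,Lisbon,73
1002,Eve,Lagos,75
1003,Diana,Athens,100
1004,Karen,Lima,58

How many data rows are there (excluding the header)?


Counting rows (excluding header):
Header: id,name,city,score
Data rows: 5

ANSWER: 5


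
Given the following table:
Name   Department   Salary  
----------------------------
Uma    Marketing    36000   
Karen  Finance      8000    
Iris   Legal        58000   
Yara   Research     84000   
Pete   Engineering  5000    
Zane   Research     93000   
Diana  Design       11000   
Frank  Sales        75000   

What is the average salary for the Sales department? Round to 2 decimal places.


Sales department members:
  Frank: 75000
Sum = 75000
Count = 1
Average = 75000 / 1 = 75000.00

ANSWER: 75000.00


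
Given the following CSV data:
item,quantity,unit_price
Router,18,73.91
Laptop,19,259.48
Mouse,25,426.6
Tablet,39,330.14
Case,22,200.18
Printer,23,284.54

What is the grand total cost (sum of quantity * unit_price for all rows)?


Computing row totals:
  Router: 18 * 73.91 = 1330.38
  Laptop: 19 * 259.48 = 4930.12
  Mouse: 25 * 426.6 = 10665.0
  Tablet: 39 * 330.14 = 12875.46
  Case: 22 * 200.18 = 4403.96
  Printer: 23 * 284.54 = 6544.42
Grand total = 1330.38 + 4930.12 + 10665.0 + 12875.46 + 4403.96 + 6544.42 = 40749.34

ANSWER: 40749.34


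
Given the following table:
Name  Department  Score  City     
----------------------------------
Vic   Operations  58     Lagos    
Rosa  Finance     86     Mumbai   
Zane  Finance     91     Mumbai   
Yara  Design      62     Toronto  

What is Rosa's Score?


Row 2: Rosa
Score = 86

ANSWER: 86


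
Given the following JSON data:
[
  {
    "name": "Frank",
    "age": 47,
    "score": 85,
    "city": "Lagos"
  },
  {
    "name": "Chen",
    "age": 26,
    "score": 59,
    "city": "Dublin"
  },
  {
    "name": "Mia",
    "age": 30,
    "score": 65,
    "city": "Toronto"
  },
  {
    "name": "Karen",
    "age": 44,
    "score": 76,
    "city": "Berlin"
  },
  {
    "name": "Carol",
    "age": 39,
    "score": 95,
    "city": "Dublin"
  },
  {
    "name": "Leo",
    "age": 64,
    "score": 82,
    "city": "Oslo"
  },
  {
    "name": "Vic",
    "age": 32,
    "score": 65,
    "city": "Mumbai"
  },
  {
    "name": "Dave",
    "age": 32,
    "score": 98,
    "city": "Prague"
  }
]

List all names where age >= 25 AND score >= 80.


Checking both conditions:
  Frank (age=47, score=85) -> YES
  Chen (age=26, score=59) -> no
  Mia (age=30, score=65) -> no
  Karen (age=44, score=76) -> no
  Carol (age=39, score=95) -> YES
  Leo (age=64, score=82) -> YES
  Vic (age=32, score=65) -> no
  Dave (age=32, score=98) -> YES


ANSWER: Frank, Carol, Leo, Dave


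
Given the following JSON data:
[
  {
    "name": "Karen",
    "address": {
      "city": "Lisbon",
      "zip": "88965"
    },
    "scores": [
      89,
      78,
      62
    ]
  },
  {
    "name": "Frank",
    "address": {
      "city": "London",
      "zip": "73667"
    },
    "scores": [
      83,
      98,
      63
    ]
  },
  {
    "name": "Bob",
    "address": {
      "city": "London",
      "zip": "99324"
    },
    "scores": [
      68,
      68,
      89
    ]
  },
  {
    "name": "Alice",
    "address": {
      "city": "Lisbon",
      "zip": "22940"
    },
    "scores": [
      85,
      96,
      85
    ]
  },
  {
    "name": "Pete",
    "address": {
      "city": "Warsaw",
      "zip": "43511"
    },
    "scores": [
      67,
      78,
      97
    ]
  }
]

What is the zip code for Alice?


Path: records[3].address.zip
Value: 22940

ANSWER: 22940
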